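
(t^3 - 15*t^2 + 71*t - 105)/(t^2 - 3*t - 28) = (t^2 - 8*t + 15)/(t + 4)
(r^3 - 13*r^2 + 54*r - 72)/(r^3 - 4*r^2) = 1 - 9/r + 18/r^2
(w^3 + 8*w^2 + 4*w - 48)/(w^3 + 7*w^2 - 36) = (w + 4)/(w + 3)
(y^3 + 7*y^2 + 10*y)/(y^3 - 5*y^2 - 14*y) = (y + 5)/(y - 7)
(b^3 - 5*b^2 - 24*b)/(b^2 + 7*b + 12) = b*(b - 8)/(b + 4)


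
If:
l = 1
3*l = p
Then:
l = 1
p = 3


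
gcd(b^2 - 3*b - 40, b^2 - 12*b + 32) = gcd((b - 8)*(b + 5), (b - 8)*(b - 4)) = b - 8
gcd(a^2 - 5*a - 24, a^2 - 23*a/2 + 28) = a - 8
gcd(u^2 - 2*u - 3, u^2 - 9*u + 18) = u - 3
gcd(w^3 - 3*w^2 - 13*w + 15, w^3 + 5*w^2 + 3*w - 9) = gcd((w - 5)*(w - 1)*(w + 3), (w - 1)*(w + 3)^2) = w^2 + 2*w - 3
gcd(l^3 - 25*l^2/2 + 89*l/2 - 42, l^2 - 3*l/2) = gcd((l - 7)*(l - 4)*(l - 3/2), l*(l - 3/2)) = l - 3/2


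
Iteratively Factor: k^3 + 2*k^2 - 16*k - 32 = (k + 2)*(k^2 - 16) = (k - 4)*(k + 2)*(k + 4)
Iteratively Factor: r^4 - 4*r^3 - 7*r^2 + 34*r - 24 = (r - 1)*(r^3 - 3*r^2 - 10*r + 24) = (r - 4)*(r - 1)*(r^2 + r - 6) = (r - 4)*(r - 2)*(r - 1)*(r + 3)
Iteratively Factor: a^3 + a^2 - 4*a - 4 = (a + 2)*(a^2 - a - 2) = (a + 1)*(a + 2)*(a - 2)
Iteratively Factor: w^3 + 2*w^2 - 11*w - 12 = (w - 3)*(w^2 + 5*w + 4) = (w - 3)*(w + 4)*(w + 1)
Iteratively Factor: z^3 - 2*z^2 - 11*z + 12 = (z - 4)*(z^2 + 2*z - 3) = (z - 4)*(z + 3)*(z - 1)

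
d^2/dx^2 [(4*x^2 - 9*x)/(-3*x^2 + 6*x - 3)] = 2*(x + 14)/(3*(x^4 - 4*x^3 + 6*x^2 - 4*x + 1))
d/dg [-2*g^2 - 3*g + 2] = -4*g - 3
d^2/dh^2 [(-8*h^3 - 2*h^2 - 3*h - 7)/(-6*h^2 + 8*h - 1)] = 4*(334*h^3 + 264*h^2 - 519*h + 216)/(216*h^6 - 864*h^5 + 1260*h^4 - 800*h^3 + 210*h^2 - 24*h + 1)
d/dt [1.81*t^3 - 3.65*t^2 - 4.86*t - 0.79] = 5.43*t^2 - 7.3*t - 4.86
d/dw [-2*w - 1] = -2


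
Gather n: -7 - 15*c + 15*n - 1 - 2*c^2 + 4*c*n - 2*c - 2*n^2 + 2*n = -2*c^2 - 17*c - 2*n^2 + n*(4*c + 17) - 8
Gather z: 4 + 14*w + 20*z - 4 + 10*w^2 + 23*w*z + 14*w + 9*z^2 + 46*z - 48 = 10*w^2 + 28*w + 9*z^2 + z*(23*w + 66) - 48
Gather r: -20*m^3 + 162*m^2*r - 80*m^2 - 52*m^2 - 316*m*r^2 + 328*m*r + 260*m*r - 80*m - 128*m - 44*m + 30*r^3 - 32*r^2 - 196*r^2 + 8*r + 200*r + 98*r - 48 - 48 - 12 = -20*m^3 - 132*m^2 - 252*m + 30*r^3 + r^2*(-316*m - 228) + r*(162*m^2 + 588*m + 306) - 108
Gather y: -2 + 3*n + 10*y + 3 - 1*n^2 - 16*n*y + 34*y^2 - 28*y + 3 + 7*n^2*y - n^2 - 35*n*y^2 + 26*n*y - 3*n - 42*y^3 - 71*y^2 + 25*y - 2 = -2*n^2 - 42*y^3 + y^2*(-35*n - 37) + y*(7*n^2 + 10*n + 7) + 2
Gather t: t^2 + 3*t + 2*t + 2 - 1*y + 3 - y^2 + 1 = t^2 + 5*t - y^2 - y + 6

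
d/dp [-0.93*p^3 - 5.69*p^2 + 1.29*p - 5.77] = -2.79*p^2 - 11.38*p + 1.29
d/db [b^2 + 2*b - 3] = 2*b + 2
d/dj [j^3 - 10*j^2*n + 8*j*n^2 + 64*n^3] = 3*j^2 - 20*j*n + 8*n^2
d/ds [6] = 0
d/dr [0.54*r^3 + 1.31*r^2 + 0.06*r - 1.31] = 1.62*r^2 + 2.62*r + 0.06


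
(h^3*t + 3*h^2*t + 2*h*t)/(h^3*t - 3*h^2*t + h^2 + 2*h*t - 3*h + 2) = h*t*(h^2 + 3*h + 2)/(h^3*t - 3*h^2*t + h^2 + 2*h*t - 3*h + 2)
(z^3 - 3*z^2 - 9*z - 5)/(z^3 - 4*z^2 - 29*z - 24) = (z^2 - 4*z - 5)/(z^2 - 5*z - 24)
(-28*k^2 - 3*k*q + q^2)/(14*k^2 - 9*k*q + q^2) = (4*k + q)/(-2*k + q)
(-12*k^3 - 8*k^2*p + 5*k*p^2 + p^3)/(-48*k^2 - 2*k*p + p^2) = (-2*k^2 - k*p + p^2)/(-8*k + p)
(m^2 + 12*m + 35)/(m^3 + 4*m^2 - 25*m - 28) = (m + 5)/(m^2 - 3*m - 4)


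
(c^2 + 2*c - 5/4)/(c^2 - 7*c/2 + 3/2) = (c + 5/2)/(c - 3)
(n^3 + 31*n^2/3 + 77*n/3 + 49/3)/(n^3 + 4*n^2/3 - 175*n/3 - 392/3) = (n + 1)/(n - 8)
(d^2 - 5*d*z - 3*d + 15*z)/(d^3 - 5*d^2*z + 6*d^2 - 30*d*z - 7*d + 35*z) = (d - 3)/(d^2 + 6*d - 7)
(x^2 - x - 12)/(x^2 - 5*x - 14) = (-x^2 + x + 12)/(-x^2 + 5*x + 14)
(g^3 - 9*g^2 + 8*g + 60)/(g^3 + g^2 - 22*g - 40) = (g - 6)/(g + 4)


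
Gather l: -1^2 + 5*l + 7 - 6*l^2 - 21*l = -6*l^2 - 16*l + 6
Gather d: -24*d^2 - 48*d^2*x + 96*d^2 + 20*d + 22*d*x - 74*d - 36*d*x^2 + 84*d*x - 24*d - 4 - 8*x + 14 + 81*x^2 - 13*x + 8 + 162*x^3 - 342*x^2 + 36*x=d^2*(72 - 48*x) + d*(-36*x^2 + 106*x - 78) + 162*x^3 - 261*x^2 + 15*x + 18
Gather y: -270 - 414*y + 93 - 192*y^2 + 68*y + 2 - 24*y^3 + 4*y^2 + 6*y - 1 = -24*y^3 - 188*y^2 - 340*y - 176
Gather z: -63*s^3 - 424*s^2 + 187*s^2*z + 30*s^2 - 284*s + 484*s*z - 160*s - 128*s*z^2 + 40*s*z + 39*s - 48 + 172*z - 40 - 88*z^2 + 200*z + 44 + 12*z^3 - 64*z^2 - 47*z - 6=-63*s^3 - 394*s^2 - 405*s + 12*z^3 + z^2*(-128*s - 152) + z*(187*s^2 + 524*s + 325) - 50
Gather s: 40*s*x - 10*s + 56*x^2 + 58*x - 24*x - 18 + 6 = s*(40*x - 10) + 56*x^2 + 34*x - 12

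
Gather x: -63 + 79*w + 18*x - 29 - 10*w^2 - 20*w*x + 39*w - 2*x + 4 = -10*w^2 + 118*w + x*(16 - 20*w) - 88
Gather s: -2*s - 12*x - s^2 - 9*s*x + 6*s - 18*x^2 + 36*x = -s^2 + s*(4 - 9*x) - 18*x^2 + 24*x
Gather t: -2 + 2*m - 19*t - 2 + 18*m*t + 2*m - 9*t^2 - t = 4*m - 9*t^2 + t*(18*m - 20) - 4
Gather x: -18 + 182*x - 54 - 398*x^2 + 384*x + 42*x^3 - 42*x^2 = 42*x^3 - 440*x^2 + 566*x - 72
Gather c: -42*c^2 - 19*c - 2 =-42*c^2 - 19*c - 2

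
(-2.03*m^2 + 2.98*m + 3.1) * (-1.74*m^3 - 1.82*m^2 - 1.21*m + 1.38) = 3.5322*m^5 - 1.4906*m^4 - 8.3613*m^3 - 12.0492*m^2 + 0.3614*m + 4.278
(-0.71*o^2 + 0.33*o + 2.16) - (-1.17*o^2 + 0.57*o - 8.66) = 0.46*o^2 - 0.24*o + 10.82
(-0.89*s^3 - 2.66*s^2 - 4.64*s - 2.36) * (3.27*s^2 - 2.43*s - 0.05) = -2.9103*s^5 - 6.5355*s^4 - 8.6645*s^3 + 3.691*s^2 + 5.9668*s + 0.118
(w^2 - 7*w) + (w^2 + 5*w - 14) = 2*w^2 - 2*w - 14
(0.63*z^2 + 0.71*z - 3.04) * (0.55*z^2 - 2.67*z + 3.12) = 0.3465*z^4 - 1.2916*z^3 - 1.6021*z^2 + 10.332*z - 9.4848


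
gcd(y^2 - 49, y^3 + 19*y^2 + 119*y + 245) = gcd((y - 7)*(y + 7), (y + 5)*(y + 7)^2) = y + 7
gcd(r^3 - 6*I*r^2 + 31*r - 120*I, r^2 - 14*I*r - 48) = r - 8*I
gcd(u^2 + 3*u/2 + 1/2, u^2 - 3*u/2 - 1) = u + 1/2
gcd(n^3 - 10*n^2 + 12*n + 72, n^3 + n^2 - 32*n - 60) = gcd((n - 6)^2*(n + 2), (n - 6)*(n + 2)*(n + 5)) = n^2 - 4*n - 12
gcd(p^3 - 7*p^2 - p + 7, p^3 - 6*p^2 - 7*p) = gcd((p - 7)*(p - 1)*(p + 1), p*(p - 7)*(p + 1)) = p^2 - 6*p - 7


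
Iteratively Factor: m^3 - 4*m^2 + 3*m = (m - 1)*(m^2 - 3*m) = m*(m - 1)*(m - 3)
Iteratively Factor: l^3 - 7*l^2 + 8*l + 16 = (l + 1)*(l^2 - 8*l + 16) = (l - 4)*(l + 1)*(l - 4)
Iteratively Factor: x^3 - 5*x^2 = (x)*(x^2 - 5*x) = x^2*(x - 5)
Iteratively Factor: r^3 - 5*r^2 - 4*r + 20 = (r - 2)*(r^2 - 3*r - 10) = (r - 2)*(r + 2)*(r - 5)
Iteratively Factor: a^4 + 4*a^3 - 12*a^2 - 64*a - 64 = (a + 2)*(a^3 + 2*a^2 - 16*a - 32) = (a + 2)^2*(a^2 - 16) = (a - 4)*(a + 2)^2*(a + 4)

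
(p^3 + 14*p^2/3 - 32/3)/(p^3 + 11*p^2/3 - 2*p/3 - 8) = (p + 4)/(p + 3)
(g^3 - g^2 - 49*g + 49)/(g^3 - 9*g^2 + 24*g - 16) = (g^2 - 49)/(g^2 - 8*g + 16)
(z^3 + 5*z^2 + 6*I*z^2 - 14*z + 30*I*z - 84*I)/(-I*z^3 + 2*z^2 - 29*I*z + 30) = I*(z^2 + 5*z - 14)/(z^2 - 4*I*z + 5)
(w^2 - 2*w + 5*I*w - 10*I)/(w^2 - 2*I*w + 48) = (w^2 + w*(-2 + 5*I) - 10*I)/(w^2 - 2*I*w + 48)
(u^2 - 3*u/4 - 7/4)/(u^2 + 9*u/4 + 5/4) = (4*u - 7)/(4*u + 5)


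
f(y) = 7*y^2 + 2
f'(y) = 14*y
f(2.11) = 33.16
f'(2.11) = 29.54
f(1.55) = 18.82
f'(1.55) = 21.70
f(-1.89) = 27.00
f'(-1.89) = -26.46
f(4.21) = 126.07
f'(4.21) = 58.94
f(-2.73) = 54.17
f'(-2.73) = -38.22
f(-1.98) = 29.44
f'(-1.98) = -27.72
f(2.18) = 35.27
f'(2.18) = 30.52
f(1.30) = 13.83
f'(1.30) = 18.20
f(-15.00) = 1577.00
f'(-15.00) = -210.00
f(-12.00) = 1010.00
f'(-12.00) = -168.00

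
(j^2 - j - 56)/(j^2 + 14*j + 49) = (j - 8)/(j + 7)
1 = 1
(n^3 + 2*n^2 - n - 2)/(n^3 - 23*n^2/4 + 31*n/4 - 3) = 4*(n^2 + 3*n + 2)/(4*n^2 - 19*n + 12)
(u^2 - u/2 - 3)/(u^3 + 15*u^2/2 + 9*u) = (u - 2)/(u*(u + 6))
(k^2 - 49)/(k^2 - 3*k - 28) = (k + 7)/(k + 4)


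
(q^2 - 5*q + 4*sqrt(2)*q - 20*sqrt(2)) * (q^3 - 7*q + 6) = q^5 - 5*q^4 + 4*sqrt(2)*q^4 - 20*sqrt(2)*q^3 - 7*q^3 - 28*sqrt(2)*q^2 + 41*q^2 - 30*q + 164*sqrt(2)*q - 120*sqrt(2)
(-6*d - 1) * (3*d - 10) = -18*d^2 + 57*d + 10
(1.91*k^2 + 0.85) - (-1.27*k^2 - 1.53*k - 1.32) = 3.18*k^2 + 1.53*k + 2.17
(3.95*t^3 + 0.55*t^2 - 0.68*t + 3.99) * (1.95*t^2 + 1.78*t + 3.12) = 7.7025*t^5 + 8.1035*t^4 + 11.977*t^3 + 8.2861*t^2 + 4.9806*t + 12.4488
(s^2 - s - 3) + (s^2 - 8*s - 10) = 2*s^2 - 9*s - 13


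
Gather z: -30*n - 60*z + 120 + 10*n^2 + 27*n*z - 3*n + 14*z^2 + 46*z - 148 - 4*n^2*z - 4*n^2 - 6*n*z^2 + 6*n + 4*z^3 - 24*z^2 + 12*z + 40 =6*n^2 - 27*n + 4*z^3 + z^2*(-6*n - 10) + z*(-4*n^2 + 27*n - 2) + 12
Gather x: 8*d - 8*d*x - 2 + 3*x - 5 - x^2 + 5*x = 8*d - x^2 + x*(8 - 8*d) - 7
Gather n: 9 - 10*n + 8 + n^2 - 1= n^2 - 10*n + 16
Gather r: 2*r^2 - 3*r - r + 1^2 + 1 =2*r^2 - 4*r + 2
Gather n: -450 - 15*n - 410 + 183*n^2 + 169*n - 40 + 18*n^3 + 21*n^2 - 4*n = 18*n^3 + 204*n^2 + 150*n - 900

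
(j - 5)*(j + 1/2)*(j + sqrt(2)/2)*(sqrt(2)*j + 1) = sqrt(2)*j^4 - 9*sqrt(2)*j^3/2 + 2*j^3 - 9*j^2 - 2*sqrt(2)*j^2 - 5*j - 9*sqrt(2)*j/4 - 5*sqrt(2)/4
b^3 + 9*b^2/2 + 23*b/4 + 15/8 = (b + 1/2)*(b + 3/2)*(b + 5/2)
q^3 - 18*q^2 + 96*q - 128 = (q - 8)^2*(q - 2)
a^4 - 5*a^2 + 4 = (a - 2)*(a - 1)*(a + 1)*(a + 2)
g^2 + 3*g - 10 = (g - 2)*(g + 5)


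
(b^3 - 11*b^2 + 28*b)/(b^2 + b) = (b^2 - 11*b + 28)/(b + 1)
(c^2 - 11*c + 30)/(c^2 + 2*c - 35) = (c - 6)/(c + 7)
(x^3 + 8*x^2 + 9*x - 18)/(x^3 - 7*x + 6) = (x + 6)/(x - 2)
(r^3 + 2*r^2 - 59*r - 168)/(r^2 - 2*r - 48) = (r^2 + 10*r + 21)/(r + 6)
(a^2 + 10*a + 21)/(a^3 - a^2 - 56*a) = (a + 3)/(a*(a - 8))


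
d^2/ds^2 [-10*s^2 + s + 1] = -20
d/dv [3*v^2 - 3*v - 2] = 6*v - 3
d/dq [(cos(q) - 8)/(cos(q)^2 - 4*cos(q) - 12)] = (cos(q)^2 - 16*cos(q) + 44)*sin(q)/(sin(q)^2 + 4*cos(q) + 11)^2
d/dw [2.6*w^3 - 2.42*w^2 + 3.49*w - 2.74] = 7.8*w^2 - 4.84*w + 3.49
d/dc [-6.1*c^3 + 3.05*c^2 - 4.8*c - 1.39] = -18.3*c^2 + 6.1*c - 4.8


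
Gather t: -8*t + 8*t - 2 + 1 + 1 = 0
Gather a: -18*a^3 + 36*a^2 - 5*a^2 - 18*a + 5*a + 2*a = -18*a^3 + 31*a^2 - 11*a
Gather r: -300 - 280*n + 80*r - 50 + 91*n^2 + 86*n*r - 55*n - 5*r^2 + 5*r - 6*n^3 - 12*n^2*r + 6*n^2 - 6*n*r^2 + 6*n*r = -6*n^3 + 97*n^2 - 335*n + r^2*(-6*n - 5) + r*(-12*n^2 + 92*n + 85) - 350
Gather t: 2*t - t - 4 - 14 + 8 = t - 10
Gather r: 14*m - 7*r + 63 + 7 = 14*m - 7*r + 70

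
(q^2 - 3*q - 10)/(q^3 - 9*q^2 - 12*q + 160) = (q + 2)/(q^2 - 4*q - 32)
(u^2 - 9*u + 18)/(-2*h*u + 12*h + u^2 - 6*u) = (u - 3)/(-2*h + u)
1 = 1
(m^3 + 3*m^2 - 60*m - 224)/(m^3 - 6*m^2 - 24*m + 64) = (m + 7)/(m - 2)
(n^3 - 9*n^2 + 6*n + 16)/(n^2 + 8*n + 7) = (n^2 - 10*n + 16)/(n + 7)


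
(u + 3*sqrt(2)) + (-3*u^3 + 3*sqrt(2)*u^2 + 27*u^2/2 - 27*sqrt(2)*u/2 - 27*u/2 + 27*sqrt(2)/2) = -3*u^3 + 3*sqrt(2)*u^2 + 27*u^2/2 - 27*sqrt(2)*u/2 - 25*u/2 + 33*sqrt(2)/2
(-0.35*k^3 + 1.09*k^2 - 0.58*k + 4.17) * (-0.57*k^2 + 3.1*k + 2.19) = 0.1995*k^5 - 1.7063*k^4 + 2.9431*k^3 - 1.7878*k^2 + 11.6568*k + 9.1323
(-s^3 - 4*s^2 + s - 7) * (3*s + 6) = -3*s^4 - 18*s^3 - 21*s^2 - 15*s - 42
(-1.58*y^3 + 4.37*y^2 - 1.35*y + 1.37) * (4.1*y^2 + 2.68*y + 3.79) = -6.478*y^5 + 13.6826*y^4 + 0.188400000000001*y^3 + 18.5613*y^2 - 1.4449*y + 5.1923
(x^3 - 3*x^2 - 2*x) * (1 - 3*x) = -3*x^4 + 10*x^3 + 3*x^2 - 2*x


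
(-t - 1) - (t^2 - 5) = -t^2 - t + 4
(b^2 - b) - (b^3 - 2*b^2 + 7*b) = -b^3 + 3*b^2 - 8*b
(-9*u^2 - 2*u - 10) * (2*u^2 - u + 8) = -18*u^4 + 5*u^3 - 90*u^2 - 6*u - 80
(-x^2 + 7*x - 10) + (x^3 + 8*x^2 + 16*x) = x^3 + 7*x^2 + 23*x - 10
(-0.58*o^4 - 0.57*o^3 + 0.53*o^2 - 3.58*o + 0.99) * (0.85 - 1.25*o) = 0.725*o^5 + 0.2195*o^4 - 1.147*o^3 + 4.9255*o^2 - 4.2805*o + 0.8415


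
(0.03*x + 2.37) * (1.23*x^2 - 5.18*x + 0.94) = 0.0369*x^3 + 2.7597*x^2 - 12.2484*x + 2.2278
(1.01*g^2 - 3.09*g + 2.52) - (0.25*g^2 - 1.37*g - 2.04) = 0.76*g^2 - 1.72*g + 4.56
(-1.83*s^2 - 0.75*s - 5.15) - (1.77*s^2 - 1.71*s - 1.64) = -3.6*s^2 + 0.96*s - 3.51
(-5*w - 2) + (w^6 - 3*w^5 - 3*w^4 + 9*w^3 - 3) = w^6 - 3*w^5 - 3*w^4 + 9*w^3 - 5*w - 5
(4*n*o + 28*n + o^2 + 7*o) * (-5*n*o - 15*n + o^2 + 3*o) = -20*n^2*o^2 - 200*n^2*o - 420*n^2 - n*o^3 - 10*n*o^2 - 21*n*o + o^4 + 10*o^3 + 21*o^2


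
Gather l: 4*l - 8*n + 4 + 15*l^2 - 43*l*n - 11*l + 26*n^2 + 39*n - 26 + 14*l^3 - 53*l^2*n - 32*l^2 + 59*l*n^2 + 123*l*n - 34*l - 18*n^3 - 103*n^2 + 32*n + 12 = 14*l^3 + l^2*(-53*n - 17) + l*(59*n^2 + 80*n - 41) - 18*n^3 - 77*n^2 + 63*n - 10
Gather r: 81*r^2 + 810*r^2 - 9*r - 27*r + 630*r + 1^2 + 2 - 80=891*r^2 + 594*r - 77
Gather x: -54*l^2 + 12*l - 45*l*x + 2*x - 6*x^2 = -54*l^2 + 12*l - 6*x^2 + x*(2 - 45*l)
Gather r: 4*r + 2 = 4*r + 2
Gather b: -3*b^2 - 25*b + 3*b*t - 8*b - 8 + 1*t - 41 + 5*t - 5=-3*b^2 + b*(3*t - 33) + 6*t - 54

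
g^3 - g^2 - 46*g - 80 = (g - 8)*(g + 2)*(g + 5)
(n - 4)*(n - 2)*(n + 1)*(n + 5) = n^4 - 23*n^2 + 18*n + 40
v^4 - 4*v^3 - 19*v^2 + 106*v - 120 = (v - 4)*(v - 3)*(v - 2)*(v + 5)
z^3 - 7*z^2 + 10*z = z*(z - 5)*(z - 2)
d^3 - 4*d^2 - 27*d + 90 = (d - 6)*(d - 3)*(d + 5)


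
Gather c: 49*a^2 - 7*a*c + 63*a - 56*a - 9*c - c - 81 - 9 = 49*a^2 + 7*a + c*(-7*a - 10) - 90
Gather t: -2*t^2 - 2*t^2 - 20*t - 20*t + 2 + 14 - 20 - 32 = -4*t^2 - 40*t - 36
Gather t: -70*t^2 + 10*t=-70*t^2 + 10*t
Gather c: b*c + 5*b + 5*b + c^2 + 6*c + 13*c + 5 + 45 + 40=10*b + c^2 + c*(b + 19) + 90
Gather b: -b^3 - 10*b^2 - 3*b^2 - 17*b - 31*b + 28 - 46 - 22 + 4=-b^3 - 13*b^2 - 48*b - 36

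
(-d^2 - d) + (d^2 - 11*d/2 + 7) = 7 - 13*d/2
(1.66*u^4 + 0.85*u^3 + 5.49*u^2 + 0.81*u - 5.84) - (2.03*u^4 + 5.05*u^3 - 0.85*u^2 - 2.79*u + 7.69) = -0.37*u^4 - 4.2*u^3 + 6.34*u^2 + 3.6*u - 13.53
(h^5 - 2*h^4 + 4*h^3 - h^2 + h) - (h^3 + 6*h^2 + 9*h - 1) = h^5 - 2*h^4 + 3*h^3 - 7*h^2 - 8*h + 1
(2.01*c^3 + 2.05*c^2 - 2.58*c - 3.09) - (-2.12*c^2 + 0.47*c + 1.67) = 2.01*c^3 + 4.17*c^2 - 3.05*c - 4.76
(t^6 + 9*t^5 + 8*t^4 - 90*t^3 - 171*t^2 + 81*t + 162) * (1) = t^6 + 9*t^5 + 8*t^4 - 90*t^3 - 171*t^2 + 81*t + 162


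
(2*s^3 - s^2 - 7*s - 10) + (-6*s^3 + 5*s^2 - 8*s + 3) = -4*s^3 + 4*s^2 - 15*s - 7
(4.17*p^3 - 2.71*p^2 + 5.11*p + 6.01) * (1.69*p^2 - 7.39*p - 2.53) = 7.0473*p^5 - 35.3962*p^4 + 18.1127*p^3 - 20.7497*p^2 - 57.3422*p - 15.2053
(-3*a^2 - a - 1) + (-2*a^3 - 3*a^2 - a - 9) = -2*a^3 - 6*a^2 - 2*a - 10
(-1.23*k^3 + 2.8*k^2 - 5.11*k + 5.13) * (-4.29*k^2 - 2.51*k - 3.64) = 5.2767*k^5 - 8.9247*k^4 + 19.3711*k^3 - 19.3736*k^2 + 5.7241*k - 18.6732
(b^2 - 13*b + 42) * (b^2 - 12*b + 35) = b^4 - 25*b^3 + 233*b^2 - 959*b + 1470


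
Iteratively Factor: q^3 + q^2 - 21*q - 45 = (q + 3)*(q^2 - 2*q - 15) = (q - 5)*(q + 3)*(q + 3)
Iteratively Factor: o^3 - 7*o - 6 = (o + 1)*(o^2 - o - 6) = (o + 1)*(o + 2)*(o - 3)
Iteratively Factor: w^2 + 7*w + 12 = (w + 4)*(w + 3)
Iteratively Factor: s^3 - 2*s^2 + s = (s)*(s^2 - 2*s + 1) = s*(s - 1)*(s - 1)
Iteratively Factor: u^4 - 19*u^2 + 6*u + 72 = (u - 3)*(u^3 + 3*u^2 - 10*u - 24) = (u - 3)*(u + 2)*(u^2 + u - 12) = (u - 3)^2*(u + 2)*(u + 4)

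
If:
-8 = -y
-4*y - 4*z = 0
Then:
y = 8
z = -8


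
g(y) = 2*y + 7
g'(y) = 2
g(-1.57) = 3.86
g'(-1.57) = 2.00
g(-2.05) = 2.90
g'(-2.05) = 2.00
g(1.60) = 10.20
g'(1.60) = 2.00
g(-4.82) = -2.64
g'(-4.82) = 2.00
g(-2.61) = 1.78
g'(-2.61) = 2.00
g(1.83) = 10.66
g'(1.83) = 2.00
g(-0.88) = 5.24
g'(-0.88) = 2.00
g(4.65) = 16.30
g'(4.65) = 2.00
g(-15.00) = -23.00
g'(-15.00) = 2.00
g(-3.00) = 1.00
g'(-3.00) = 2.00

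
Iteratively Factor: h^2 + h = (h)*(h + 1)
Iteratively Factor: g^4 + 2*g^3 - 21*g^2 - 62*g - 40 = (g + 4)*(g^3 - 2*g^2 - 13*g - 10) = (g + 1)*(g + 4)*(g^2 - 3*g - 10) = (g - 5)*(g + 1)*(g + 4)*(g + 2)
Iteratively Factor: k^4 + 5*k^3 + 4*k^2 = (k)*(k^3 + 5*k^2 + 4*k) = k^2*(k^2 + 5*k + 4) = k^2*(k + 4)*(k + 1)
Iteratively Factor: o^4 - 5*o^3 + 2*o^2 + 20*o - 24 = (o - 2)*(o^3 - 3*o^2 - 4*o + 12) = (o - 3)*(o - 2)*(o^2 - 4) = (o - 3)*(o - 2)^2*(o + 2)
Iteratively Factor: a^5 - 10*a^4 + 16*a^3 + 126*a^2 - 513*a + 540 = (a - 3)*(a^4 - 7*a^3 - 5*a^2 + 111*a - 180) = (a - 3)^2*(a^3 - 4*a^2 - 17*a + 60) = (a - 3)^2*(a + 4)*(a^2 - 8*a + 15) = (a - 3)^3*(a + 4)*(a - 5)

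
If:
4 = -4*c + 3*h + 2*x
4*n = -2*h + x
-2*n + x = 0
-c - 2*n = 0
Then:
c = -8/9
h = -4/9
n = 4/9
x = 8/9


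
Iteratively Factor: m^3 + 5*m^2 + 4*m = (m + 1)*(m^2 + 4*m) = m*(m + 1)*(m + 4)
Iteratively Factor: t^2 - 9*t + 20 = (t - 5)*(t - 4)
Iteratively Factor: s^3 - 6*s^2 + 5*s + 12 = (s + 1)*(s^2 - 7*s + 12) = (s - 4)*(s + 1)*(s - 3)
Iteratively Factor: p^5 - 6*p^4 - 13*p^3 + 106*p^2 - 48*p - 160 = (p + 4)*(p^4 - 10*p^3 + 27*p^2 - 2*p - 40) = (p - 2)*(p + 4)*(p^3 - 8*p^2 + 11*p + 20) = (p - 5)*(p - 2)*(p + 4)*(p^2 - 3*p - 4) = (p - 5)*(p - 4)*(p - 2)*(p + 4)*(p + 1)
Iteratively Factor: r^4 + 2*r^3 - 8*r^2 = (r - 2)*(r^3 + 4*r^2) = (r - 2)*(r + 4)*(r^2) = r*(r - 2)*(r + 4)*(r)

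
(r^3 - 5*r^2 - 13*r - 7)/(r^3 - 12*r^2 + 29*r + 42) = (r + 1)/(r - 6)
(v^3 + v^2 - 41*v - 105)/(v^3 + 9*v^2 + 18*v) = (v^2 - 2*v - 35)/(v*(v + 6))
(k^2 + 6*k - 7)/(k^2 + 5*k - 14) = (k - 1)/(k - 2)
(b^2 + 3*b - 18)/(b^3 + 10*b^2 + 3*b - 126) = 1/(b + 7)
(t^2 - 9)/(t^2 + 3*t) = (t - 3)/t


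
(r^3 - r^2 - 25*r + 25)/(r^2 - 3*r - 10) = (r^2 + 4*r - 5)/(r + 2)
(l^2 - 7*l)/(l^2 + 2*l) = (l - 7)/(l + 2)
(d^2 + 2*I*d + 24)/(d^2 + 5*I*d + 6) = (d - 4*I)/(d - I)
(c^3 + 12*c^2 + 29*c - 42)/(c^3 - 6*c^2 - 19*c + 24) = (c^2 + 13*c + 42)/(c^2 - 5*c - 24)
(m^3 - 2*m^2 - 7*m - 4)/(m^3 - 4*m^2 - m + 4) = (m + 1)/(m - 1)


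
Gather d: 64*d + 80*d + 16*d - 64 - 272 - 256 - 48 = 160*d - 640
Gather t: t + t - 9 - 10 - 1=2*t - 20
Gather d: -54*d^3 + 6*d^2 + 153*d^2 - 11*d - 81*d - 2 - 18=-54*d^3 + 159*d^2 - 92*d - 20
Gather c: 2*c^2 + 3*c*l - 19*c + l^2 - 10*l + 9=2*c^2 + c*(3*l - 19) + l^2 - 10*l + 9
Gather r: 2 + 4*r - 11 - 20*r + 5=-16*r - 4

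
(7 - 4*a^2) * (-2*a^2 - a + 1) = 8*a^4 + 4*a^3 - 18*a^2 - 7*a + 7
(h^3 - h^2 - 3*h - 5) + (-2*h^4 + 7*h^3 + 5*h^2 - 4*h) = -2*h^4 + 8*h^3 + 4*h^2 - 7*h - 5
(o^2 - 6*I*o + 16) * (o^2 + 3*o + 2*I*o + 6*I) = o^4 + 3*o^3 - 4*I*o^3 + 28*o^2 - 12*I*o^2 + 84*o + 32*I*o + 96*I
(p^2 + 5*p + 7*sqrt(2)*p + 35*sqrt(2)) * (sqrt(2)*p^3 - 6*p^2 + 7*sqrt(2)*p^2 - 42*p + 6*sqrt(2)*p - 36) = sqrt(2)*p^5 + 8*p^4 + 12*sqrt(2)*p^4 - sqrt(2)*p^3 + 96*p^3 - 474*sqrt(2)*p^2 + 328*p^2 - 1722*sqrt(2)*p + 240*p - 1260*sqrt(2)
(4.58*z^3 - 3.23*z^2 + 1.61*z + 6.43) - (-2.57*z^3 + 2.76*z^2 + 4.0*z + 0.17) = 7.15*z^3 - 5.99*z^2 - 2.39*z + 6.26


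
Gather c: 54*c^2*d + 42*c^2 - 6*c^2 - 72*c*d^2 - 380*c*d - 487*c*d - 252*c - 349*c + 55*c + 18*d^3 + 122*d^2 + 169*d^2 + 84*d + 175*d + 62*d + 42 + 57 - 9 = c^2*(54*d + 36) + c*(-72*d^2 - 867*d - 546) + 18*d^3 + 291*d^2 + 321*d + 90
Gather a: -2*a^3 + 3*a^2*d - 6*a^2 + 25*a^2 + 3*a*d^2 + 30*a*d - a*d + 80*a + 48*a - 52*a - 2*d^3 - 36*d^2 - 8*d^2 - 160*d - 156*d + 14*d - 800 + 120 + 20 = -2*a^3 + a^2*(3*d + 19) + a*(3*d^2 + 29*d + 76) - 2*d^3 - 44*d^2 - 302*d - 660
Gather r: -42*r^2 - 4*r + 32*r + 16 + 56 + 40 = -42*r^2 + 28*r + 112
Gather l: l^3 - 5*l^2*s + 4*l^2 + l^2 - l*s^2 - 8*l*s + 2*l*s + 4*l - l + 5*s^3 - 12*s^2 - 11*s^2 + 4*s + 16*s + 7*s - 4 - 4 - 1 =l^3 + l^2*(5 - 5*s) + l*(-s^2 - 6*s + 3) + 5*s^3 - 23*s^2 + 27*s - 9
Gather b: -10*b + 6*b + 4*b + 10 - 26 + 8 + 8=0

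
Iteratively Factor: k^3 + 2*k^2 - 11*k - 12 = (k + 1)*(k^2 + k - 12) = (k + 1)*(k + 4)*(k - 3)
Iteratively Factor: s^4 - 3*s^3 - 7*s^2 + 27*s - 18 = (s + 3)*(s^3 - 6*s^2 + 11*s - 6) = (s - 2)*(s + 3)*(s^2 - 4*s + 3) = (s - 3)*(s - 2)*(s + 3)*(s - 1)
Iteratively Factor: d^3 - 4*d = (d + 2)*(d^2 - 2*d) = (d - 2)*(d + 2)*(d)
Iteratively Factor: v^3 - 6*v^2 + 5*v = (v - 1)*(v^2 - 5*v) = (v - 5)*(v - 1)*(v)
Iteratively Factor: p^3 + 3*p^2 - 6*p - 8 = (p - 2)*(p^2 + 5*p + 4) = (p - 2)*(p + 4)*(p + 1)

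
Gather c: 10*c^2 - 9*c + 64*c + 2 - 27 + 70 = 10*c^2 + 55*c + 45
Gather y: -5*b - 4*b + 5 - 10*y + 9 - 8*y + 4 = -9*b - 18*y + 18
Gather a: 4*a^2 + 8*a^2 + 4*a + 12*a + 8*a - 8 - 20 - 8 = 12*a^2 + 24*a - 36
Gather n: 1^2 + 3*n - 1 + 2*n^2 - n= 2*n^2 + 2*n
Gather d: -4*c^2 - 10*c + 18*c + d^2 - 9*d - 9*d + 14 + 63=-4*c^2 + 8*c + d^2 - 18*d + 77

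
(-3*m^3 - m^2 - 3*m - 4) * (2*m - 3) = -6*m^4 + 7*m^3 - 3*m^2 + m + 12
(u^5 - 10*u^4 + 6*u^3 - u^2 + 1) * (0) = 0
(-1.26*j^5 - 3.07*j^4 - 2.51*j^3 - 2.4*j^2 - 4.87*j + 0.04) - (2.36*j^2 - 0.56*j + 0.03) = -1.26*j^5 - 3.07*j^4 - 2.51*j^3 - 4.76*j^2 - 4.31*j + 0.01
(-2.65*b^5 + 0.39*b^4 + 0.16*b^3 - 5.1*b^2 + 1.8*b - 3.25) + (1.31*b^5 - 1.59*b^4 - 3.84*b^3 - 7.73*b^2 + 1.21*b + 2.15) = -1.34*b^5 - 1.2*b^4 - 3.68*b^3 - 12.83*b^2 + 3.01*b - 1.1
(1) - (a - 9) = 10 - a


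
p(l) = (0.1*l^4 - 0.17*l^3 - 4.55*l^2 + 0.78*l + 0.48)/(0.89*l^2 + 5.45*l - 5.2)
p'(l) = (-1.78*l - 5.45)*(0.1*l^4 - 0.17*l^3 - 4.55*l^2 + 0.78*l + 0.48)/(0.89*l^2 + 5.45*l - 5.2)^2 + (0.4*l^3 - 0.51*l^2 - 9.1*l + 0.78)/(0.89*l^2 + 5.45*l - 5.2) = (0.178*l^5 + 1.4837*l^4 - 3.933*l^3 - 22.8397*l^2 + 46.4656*l - 6.672)/(0.7921*l^4 + 9.701*l^3 + 20.4465*l^2 - 56.68*l + 27.04)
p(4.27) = -1.72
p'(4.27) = 0.18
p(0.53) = 0.20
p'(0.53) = 2.61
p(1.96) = -1.72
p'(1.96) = -0.07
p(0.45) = 0.04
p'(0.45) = 1.41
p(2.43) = -1.76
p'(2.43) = -0.10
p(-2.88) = 2.11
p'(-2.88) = -0.93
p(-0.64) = 0.22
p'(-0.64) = -0.64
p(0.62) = 0.55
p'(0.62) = 5.79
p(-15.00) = 40.61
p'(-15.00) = -4.10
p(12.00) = 6.02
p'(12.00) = 1.85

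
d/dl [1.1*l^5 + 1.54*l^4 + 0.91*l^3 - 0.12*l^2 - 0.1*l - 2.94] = 5.5*l^4 + 6.16*l^3 + 2.73*l^2 - 0.24*l - 0.1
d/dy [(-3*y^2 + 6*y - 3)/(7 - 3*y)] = 3*(3*y^2 - 14*y + 11)/(9*y^2 - 42*y + 49)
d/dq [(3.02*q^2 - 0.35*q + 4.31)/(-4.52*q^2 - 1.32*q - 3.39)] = (-5.5684*q^2 + 18.4868*q + 6.8757)/(20.4304*q^4 + 11.9328*q^3 + 32.388*q^2 + 8.9496*q + 11.4921)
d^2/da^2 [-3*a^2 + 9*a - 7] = -6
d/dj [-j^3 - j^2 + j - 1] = -3*j^2 - 2*j + 1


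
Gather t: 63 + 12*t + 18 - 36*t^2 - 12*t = 81 - 36*t^2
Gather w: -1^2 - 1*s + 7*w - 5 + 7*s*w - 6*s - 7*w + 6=7*s*w - 7*s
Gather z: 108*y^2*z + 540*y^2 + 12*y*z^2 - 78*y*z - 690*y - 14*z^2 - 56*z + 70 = 540*y^2 - 690*y + z^2*(12*y - 14) + z*(108*y^2 - 78*y - 56) + 70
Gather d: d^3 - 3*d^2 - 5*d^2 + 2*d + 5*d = d^3 - 8*d^2 + 7*d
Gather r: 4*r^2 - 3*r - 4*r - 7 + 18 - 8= 4*r^2 - 7*r + 3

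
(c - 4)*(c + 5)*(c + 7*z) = c^3 + 7*c^2*z + c^2 + 7*c*z - 20*c - 140*z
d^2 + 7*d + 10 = (d + 2)*(d + 5)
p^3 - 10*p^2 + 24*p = p*(p - 6)*(p - 4)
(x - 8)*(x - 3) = x^2 - 11*x + 24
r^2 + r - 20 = (r - 4)*(r + 5)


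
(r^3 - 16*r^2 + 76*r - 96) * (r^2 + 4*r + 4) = r^5 - 12*r^4 + 16*r^3 + 144*r^2 - 80*r - 384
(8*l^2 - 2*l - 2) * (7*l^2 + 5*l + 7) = 56*l^4 + 26*l^3 + 32*l^2 - 24*l - 14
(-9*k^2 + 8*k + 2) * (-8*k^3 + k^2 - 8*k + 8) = 72*k^5 - 73*k^4 + 64*k^3 - 134*k^2 + 48*k + 16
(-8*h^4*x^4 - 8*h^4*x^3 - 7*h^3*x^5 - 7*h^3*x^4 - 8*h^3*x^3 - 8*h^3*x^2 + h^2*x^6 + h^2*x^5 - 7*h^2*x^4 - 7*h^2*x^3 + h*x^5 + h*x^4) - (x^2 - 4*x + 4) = -8*h^4*x^4 - 8*h^4*x^3 - 7*h^3*x^5 - 7*h^3*x^4 - 8*h^3*x^3 - 8*h^3*x^2 + h^2*x^6 + h^2*x^5 - 7*h^2*x^4 - 7*h^2*x^3 + h*x^5 + h*x^4 - x^2 + 4*x - 4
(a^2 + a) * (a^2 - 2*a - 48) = a^4 - a^3 - 50*a^2 - 48*a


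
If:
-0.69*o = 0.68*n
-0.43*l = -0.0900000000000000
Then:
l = 0.21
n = -1.01470588235294*o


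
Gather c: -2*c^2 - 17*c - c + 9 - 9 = -2*c^2 - 18*c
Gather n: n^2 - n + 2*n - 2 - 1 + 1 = n^2 + n - 2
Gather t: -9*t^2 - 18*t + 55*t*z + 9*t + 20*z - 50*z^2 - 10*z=-9*t^2 + t*(55*z - 9) - 50*z^2 + 10*z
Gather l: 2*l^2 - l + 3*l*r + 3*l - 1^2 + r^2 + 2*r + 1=2*l^2 + l*(3*r + 2) + r^2 + 2*r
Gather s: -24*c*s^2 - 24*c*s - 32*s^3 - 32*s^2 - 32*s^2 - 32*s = -32*s^3 + s^2*(-24*c - 64) + s*(-24*c - 32)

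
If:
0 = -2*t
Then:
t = 0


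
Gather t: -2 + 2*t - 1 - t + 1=t - 2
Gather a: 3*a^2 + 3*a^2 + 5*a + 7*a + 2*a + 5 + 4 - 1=6*a^2 + 14*a + 8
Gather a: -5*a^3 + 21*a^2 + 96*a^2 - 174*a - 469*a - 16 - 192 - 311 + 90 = -5*a^3 + 117*a^2 - 643*a - 429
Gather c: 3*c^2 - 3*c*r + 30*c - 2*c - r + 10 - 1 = 3*c^2 + c*(28 - 3*r) - r + 9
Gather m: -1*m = -m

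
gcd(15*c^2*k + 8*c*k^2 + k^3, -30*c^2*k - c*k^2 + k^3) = 5*c*k + k^2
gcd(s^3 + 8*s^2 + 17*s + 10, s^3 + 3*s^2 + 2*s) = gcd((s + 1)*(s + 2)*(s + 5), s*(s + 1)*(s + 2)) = s^2 + 3*s + 2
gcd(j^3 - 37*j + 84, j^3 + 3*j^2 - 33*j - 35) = j + 7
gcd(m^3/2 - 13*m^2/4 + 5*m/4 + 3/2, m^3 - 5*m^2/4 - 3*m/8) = 1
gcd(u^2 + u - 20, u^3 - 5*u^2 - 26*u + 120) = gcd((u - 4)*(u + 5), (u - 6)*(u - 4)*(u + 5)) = u^2 + u - 20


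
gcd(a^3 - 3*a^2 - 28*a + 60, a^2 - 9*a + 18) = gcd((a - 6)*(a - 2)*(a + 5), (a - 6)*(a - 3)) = a - 6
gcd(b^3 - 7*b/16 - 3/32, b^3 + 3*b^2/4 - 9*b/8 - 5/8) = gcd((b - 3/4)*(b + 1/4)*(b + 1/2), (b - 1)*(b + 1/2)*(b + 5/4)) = b + 1/2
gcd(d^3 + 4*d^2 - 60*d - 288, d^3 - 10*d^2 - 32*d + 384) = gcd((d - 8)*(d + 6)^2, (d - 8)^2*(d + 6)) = d^2 - 2*d - 48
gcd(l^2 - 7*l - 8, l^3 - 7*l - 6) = l + 1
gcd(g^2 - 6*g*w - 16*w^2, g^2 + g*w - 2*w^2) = g + 2*w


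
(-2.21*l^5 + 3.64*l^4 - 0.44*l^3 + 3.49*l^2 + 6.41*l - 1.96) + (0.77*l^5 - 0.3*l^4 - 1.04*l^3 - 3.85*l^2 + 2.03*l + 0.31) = -1.44*l^5 + 3.34*l^4 - 1.48*l^3 - 0.36*l^2 + 8.44*l - 1.65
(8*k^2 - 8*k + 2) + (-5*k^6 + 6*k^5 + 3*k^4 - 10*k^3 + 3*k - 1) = -5*k^6 + 6*k^5 + 3*k^4 - 10*k^3 + 8*k^2 - 5*k + 1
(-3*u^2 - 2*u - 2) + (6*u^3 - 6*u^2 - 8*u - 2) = 6*u^3 - 9*u^2 - 10*u - 4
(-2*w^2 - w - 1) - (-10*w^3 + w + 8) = 10*w^3 - 2*w^2 - 2*w - 9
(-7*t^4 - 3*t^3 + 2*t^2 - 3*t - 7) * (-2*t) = 14*t^5 + 6*t^4 - 4*t^3 + 6*t^2 + 14*t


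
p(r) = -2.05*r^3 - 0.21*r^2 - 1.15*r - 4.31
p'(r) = -6.15*r^2 - 0.42*r - 1.15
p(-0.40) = -3.75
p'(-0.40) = -1.97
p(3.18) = -76.01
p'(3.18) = -64.68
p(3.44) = -94.20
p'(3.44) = -75.37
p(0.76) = -6.21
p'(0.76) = -5.02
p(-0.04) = -4.26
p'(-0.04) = -1.14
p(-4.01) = 129.11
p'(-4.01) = -98.36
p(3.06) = -68.53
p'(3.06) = -60.02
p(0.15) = -4.49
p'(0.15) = -1.35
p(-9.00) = 1483.48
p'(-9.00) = -495.52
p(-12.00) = 3521.65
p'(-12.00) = -881.71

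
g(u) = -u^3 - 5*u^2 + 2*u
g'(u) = -3*u^2 - 10*u + 2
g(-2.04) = -16.40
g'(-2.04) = 9.92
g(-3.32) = -25.16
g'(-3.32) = 2.13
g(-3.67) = -25.25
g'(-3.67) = -1.71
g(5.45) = -299.49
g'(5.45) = -141.61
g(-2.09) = -16.89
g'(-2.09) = 9.80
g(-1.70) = -12.94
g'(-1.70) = 10.33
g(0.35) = 0.04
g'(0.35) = -1.87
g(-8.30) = 210.74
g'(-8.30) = -121.67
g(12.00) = -2424.00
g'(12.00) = -550.00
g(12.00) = -2424.00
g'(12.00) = -550.00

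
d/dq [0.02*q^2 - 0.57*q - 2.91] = 0.04*q - 0.57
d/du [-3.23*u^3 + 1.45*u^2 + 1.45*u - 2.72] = -9.69*u^2 + 2.9*u + 1.45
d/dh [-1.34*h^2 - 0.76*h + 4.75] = -2.68*h - 0.76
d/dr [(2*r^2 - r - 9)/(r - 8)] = (2*r^2 - 32*r + 17)/(r^2 - 16*r + 64)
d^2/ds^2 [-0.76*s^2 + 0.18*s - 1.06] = -1.52000000000000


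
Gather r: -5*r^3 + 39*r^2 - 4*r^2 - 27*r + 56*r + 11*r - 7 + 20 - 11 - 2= -5*r^3 + 35*r^2 + 40*r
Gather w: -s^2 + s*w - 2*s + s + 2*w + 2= -s^2 - s + w*(s + 2) + 2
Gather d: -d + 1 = 1 - d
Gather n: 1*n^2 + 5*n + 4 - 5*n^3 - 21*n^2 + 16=-5*n^3 - 20*n^2 + 5*n + 20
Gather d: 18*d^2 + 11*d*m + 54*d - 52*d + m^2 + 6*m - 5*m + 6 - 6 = 18*d^2 + d*(11*m + 2) + m^2 + m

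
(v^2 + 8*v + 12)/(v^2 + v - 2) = (v + 6)/(v - 1)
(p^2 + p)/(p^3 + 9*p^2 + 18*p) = (p + 1)/(p^2 + 9*p + 18)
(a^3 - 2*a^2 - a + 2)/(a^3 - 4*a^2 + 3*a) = (a^2 - a - 2)/(a*(a - 3))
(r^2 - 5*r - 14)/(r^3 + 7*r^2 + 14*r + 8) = (r - 7)/(r^2 + 5*r + 4)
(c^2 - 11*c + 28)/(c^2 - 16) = (c - 7)/(c + 4)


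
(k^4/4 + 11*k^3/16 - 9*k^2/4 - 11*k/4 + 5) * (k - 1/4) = k^5/4 + 5*k^4/8 - 155*k^3/64 - 35*k^2/16 + 91*k/16 - 5/4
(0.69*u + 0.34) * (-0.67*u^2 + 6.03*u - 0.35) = -0.4623*u^3 + 3.9329*u^2 + 1.8087*u - 0.119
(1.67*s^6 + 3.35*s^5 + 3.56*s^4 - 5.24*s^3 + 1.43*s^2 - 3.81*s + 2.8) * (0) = 0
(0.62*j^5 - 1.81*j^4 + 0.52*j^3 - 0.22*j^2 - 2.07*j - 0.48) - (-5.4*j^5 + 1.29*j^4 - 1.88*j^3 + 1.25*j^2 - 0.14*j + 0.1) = 6.02*j^5 - 3.1*j^4 + 2.4*j^3 - 1.47*j^2 - 1.93*j - 0.58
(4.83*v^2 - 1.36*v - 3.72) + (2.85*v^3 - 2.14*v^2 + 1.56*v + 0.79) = 2.85*v^3 + 2.69*v^2 + 0.2*v - 2.93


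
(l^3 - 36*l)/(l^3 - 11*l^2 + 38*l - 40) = l*(l^2 - 36)/(l^3 - 11*l^2 + 38*l - 40)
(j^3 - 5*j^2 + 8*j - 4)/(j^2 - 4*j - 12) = (-j^3 + 5*j^2 - 8*j + 4)/(-j^2 + 4*j + 12)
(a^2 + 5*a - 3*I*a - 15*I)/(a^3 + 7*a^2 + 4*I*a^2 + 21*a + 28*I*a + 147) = (a + 5)/(a^2 + 7*a*(1 + I) + 49*I)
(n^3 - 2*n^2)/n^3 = (n - 2)/n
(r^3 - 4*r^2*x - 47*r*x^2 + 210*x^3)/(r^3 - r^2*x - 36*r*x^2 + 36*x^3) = (-r^2 - 2*r*x + 35*x^2)/(-r^2 - 5*r*x + 6*x^2)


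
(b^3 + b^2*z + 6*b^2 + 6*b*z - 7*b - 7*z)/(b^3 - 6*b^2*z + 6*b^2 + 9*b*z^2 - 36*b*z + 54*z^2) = (b^3 + b^2*z + 6*b^2 + 6*b*z - 7*b - 7*z)/(b^3 - 6*b^2*z + 6*b^2 + 9*b*z^2 - 36*b*z + 54*z^2)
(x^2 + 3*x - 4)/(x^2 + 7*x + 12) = (x - 1)/(x + 3)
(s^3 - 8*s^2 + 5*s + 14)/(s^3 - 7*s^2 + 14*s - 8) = (s^2 - 6*s - 7)/(s^2 - 5*s + 4)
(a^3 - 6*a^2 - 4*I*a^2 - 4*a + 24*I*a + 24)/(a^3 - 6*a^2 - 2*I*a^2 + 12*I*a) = (a - 2*I)/a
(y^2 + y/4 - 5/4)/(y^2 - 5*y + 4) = (y + 5/4)/(y - 4)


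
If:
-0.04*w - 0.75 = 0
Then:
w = -18.75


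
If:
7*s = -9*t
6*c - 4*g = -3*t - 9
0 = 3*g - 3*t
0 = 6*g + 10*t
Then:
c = -3/2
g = 0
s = 0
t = 0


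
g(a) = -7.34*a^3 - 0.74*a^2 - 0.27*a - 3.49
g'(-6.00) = -784.11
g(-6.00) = 1556.93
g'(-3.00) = -194.01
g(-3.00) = 188.84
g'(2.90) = -189.75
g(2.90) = -189.51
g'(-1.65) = -57.78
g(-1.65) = 27.91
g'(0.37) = -3.83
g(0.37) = -4.06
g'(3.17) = -226.24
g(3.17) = -245.60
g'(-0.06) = -0.26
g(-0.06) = -3.47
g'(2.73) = -168.42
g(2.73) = -159.08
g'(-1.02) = -21.67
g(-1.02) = 3.80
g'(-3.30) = -235.18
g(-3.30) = 253.12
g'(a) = -22.02*a^2 - 1.48*a - 0.27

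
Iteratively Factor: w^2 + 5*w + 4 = (w + 1)*(w + 4)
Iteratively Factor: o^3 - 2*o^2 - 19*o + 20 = (o - 5)*(o^2 + 3*o - 4) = (o - 5)*(o + 4)*(o - 1)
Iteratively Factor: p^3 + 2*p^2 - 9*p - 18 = (p + 2)*(p^2 - 9) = (p + 2)*(p + 3)*(p - 3)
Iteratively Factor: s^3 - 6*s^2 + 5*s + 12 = (s - 3)*(s^2 - 3*s - 4) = (s - 3)*(s + 1)*(s - 4)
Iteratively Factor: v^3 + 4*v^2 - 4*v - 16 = (v + 2)*(v^2 + 2*v - 8) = (v + 2)*(v + 4)*(v - 2)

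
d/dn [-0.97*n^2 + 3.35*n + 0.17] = 3.35 - 1.94*n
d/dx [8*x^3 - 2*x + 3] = 24*x^2 - 2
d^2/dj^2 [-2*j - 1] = 0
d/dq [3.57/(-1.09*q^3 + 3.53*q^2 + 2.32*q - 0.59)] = (11.6739*q^2 - 25.2042*q - 8.2824)/(1.09*q^3 - 3.53*q^2 - 2.32*q + 0.59)^2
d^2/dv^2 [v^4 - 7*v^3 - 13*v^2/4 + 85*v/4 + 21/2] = 12*v^2 - 42*v - 13/2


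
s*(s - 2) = s^2 - 2*s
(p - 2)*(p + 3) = p^2 + p - 6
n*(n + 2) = n^2 + 2*n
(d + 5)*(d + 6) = d^2 + 11*d + 30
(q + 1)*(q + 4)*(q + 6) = q^3 + 11*q^2 + 34*q + 24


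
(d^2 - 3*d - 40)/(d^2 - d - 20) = (-d^2 + 3*d + 40)/(-d^2 + d + 20)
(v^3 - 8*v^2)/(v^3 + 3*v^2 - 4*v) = v*(v - 8)/(v^2 + 3*v - 4)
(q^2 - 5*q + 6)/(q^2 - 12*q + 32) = (q^2 - 5*q + 6)/(q^2 - 12*q + 32)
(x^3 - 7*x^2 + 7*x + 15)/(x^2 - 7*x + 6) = (x^3 - 7*x^2 + 7*x + 15)/(x^2 - 7*x + 6)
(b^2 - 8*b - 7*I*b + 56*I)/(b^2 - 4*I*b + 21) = (b - 8)/(b + 3*I)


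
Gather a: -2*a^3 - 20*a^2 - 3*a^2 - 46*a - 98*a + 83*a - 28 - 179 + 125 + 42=-2*a^3 - 23*a^2 - 61*a - 40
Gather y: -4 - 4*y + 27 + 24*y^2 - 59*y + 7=24*y^2 - 63*y + 30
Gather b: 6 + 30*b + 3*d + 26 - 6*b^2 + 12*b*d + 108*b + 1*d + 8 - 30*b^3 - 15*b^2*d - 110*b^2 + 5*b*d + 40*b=-30*b^3 + b^2*(-15*d - 116) + b*(17*d + 178) + 4*d + 40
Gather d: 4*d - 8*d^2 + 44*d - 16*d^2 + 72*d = -24*d^2 + 120*d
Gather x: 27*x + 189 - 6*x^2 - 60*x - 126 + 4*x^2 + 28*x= -2*x^2 - 5*x + 63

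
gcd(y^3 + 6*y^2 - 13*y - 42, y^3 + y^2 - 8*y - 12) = y^2 - y - 6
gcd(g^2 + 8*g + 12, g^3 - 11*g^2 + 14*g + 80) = g + 2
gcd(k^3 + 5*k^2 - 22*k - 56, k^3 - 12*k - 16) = k^2 - 2*k - 8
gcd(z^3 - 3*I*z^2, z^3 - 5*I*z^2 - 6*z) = z^2 - 3*I*z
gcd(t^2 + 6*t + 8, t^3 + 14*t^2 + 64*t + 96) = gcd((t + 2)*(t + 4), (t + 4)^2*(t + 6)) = t + 4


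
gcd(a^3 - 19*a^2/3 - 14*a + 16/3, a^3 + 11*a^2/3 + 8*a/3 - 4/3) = a^2 + 5*a/3 - 2/3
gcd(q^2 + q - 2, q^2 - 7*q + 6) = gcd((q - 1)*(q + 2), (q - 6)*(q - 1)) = q - 1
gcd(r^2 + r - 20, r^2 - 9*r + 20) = r - 4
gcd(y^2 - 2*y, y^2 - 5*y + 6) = y - 2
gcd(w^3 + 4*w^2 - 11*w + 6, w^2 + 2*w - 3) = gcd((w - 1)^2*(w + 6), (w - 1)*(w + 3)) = w - 1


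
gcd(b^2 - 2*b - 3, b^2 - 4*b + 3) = b - 3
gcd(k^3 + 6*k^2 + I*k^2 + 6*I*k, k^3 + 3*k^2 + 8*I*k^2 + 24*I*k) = k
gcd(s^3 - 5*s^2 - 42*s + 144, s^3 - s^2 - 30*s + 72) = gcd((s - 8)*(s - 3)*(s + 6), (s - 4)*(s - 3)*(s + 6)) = s^2 + 3*s - 18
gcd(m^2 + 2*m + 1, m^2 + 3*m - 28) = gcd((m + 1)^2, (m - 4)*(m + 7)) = 1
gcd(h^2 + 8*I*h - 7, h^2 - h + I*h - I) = h + I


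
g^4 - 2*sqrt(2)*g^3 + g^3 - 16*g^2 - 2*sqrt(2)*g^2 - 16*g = g*(g + 1)*(g - 4*sqrt(2))*(g + 2*sqrt(2))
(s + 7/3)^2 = s^2 + 14*s/3 + 49/9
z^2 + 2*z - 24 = (z - 4)*(z + 6)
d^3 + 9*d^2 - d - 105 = (d - 3)*(d + 5)*(d + 7)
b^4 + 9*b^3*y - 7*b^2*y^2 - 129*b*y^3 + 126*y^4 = (b - 3*y)*(b - y)*(b + 6*y)*(b + 7*y)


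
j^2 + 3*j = j*(j + 3)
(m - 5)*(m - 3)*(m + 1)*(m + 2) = m^4 - 5*m^3 - 7*m^2 + 29*m + 30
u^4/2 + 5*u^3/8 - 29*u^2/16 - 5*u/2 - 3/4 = (u/2 + 1)*(u - 2)*(u + 1/2)*(u + 3/4)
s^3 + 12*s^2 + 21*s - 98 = (s - 2)*(s + 7)^2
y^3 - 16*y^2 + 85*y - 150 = (y - 6)*(y - 5)^2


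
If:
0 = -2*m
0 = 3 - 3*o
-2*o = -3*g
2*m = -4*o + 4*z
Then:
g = 2/3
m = 0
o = 1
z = 1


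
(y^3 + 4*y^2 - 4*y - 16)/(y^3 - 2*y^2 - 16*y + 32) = (y + 2)/(y - 4)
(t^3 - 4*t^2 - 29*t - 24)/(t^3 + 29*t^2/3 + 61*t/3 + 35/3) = 3*(t^2 - 5*t - 24)/(3*t^2 + 26*t + 35)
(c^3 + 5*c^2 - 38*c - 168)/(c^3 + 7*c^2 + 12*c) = (c^2 + c - 42)/(c*(c + 3))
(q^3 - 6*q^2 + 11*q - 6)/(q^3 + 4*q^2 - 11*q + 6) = (q^2 - 5*q + 6)/(q^2 + 5*q - 6)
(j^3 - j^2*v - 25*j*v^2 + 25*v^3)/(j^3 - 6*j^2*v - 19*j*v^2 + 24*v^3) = (-j^2 + 25*v^2)/(-j^2 + 5*j*v + 24*v^2)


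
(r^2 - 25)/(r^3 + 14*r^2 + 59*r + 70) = (r - 5)/(r^2 + 9*r + 14)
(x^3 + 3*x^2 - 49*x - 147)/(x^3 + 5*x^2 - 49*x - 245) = (x + 3)/(x + 5)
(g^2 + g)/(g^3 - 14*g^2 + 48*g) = (g + 1)/(g^2 - 14*g + 48)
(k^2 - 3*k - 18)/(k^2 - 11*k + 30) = (k + 3)/(k - 5)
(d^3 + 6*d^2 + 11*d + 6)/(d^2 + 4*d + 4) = (d^2 + 4*d + 3)/(d + 2)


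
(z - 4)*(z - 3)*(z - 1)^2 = z^4 - 9*z^3 + 27*z^2 - 31*z + 12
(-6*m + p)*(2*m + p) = -12*m^2 - 4*m*p + p^2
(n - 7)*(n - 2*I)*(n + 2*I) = n^3 - 7*n^2 + 4*n - 28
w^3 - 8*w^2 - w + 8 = (w - 8)*(w - 1)*(w + 1)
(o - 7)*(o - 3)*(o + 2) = o^3 - 8*o^2 + o + 42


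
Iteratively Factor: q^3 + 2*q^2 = (q)*(q^2 + 2*q) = q^2*(q + 2)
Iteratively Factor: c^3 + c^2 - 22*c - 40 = (c - 5)*(c^2 + 6*c + 8) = (c - 5)*(c + 4)*(c + 2)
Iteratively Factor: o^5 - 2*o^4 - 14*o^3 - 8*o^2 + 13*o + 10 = (o + 1)*(o^4 - 3*o^3 - 11*o^2 + 3*o + 10) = (o - 5)*(o + 1)*(o^3 + 2*o^2 - o - 2) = (o - 5)*(o - 1)*(o + 1)*(o^2 + 3*o + 2) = (o - 5)*(o - 1)*(o + 1)^2*(o + 2)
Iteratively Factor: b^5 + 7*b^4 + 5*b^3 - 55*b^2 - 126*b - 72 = (b + 3)*(b^4 + 4*b^3 - 7*b^2 - 34*b - 24) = (b - 3)*(b + 3)*(b^3 + 7*b^2 + 14*b + 8) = (b - 3)*(b + 2)*(b + 3)*(b^2 + 5*b + 4) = (b - 3)*(b + 2)*(b + 3)*(b + 4)*(b + 1)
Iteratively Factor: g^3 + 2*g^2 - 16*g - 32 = (g + 2)*(g^2 - 16) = (g - 4)*(g + 2)*(g + 4)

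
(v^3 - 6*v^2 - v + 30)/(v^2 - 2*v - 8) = (v^2 - 8*v + 15)/(v - 4)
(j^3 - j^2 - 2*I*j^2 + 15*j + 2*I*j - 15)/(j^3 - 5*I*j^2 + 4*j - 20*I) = (j^2 + j*(-1 + 3*I) - 3*I)/(j^2 + 4)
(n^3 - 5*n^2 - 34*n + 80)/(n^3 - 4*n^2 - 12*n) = (-n^3 + 5*n^2 + 34*n - 80)/(n*(-n^2 + 4*n + 12))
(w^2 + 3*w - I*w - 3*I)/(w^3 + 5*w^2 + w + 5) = (w + 3)/(w^2 + w*(5 + I) + 5*I)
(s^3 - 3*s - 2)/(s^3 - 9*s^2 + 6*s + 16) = (s + 1)/(s - 8)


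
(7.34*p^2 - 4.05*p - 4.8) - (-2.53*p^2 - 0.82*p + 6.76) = 9.87*p^2 - 3.23*p - 11.56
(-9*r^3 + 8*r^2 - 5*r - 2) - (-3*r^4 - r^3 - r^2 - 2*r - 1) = 3*r^4 - 8*r^3 + 9*r^2 - 3*r - 1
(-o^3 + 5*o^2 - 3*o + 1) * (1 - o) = o^4 - 6*o^3 + 8*o^2 - 4*o + 1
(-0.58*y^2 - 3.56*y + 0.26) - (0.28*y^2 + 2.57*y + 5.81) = -0.86*y^2 - 6.13*y - 5.55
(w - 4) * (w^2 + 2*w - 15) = w^3 - 2*w^2 - 23*w + 60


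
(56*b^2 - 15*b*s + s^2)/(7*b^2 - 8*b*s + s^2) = (-8*b + s)/(-b + s)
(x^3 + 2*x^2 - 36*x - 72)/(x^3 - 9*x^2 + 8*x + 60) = (x + 6)/(x - 5)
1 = 1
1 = 1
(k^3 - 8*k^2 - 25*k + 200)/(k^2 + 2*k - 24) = (k^3 - 8*k^2 - 25*k + 200)/(k^2 + 2*k - 24)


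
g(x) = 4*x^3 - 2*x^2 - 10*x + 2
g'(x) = 12*x^2 - 4*x - 10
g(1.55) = -3.41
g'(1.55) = 12.63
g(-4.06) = -258.06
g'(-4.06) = 204.04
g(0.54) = -3.35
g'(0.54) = -8.66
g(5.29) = 485.28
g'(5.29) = 304.65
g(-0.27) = 4.48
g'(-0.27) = -8.05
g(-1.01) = 5.94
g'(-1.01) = 6.28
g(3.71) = 141.63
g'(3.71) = 140.33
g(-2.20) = -28.27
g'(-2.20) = 56.88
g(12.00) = 6506.00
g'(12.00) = 1670.00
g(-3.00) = -94.00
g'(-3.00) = 110.00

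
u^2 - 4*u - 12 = (u - 6)*(u + 2)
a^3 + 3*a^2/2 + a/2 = a*(a + 1/2)*(a + 1)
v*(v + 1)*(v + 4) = v^3 + 5*v^2 + 4*v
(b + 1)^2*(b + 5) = b^3 + 7*b^2 + 11*b + 5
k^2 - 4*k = k*(k - 4)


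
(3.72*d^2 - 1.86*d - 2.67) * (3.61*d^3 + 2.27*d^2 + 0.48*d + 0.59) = 13.4292*d^5 + 1.7298*d^4 - 12.0753*d^3 - 4.7589*d^2 - 2.379*d - 1.5753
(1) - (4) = -3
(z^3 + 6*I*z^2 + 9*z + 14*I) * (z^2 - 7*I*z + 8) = z^5 - I*z^4 + 59*z^3 - I*z^2 + 170*z + 112*I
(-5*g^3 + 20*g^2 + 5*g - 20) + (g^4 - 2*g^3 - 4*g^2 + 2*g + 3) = g^4 - 7*g^3 + 16*g^2 + 7*g - 17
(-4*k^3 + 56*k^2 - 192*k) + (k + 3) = -4*k^3 + 56*k^2 - 191*k + 3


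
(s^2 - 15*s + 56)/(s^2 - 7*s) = (s - 8)/s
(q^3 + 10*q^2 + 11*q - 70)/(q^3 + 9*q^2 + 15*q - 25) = (q^2 + 5*q - 14)/(q^2 + 4*q - 5)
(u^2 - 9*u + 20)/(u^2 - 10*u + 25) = (u - 4)/(u - 5)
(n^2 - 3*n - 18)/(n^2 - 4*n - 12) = (n + 3)/(n + 2)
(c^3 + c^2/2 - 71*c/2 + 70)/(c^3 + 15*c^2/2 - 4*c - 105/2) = (c - 4)/(c + 3)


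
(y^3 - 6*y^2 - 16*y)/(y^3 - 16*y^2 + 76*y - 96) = y*(y + 2)/(y^2 - 8*y + 12)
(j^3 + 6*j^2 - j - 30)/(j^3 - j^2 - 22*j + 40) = (j + 3)/(j - 4)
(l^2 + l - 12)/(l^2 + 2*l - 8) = (l - 3)/(l - 2)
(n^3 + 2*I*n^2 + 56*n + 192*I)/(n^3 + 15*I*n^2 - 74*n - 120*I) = (n - 8*I)/(n + 5*I)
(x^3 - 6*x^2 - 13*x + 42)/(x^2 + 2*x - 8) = (x^2 - 4*x - 21)/(x + 4)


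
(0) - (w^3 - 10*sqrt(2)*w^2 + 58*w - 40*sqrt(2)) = -w^3 + 10*sqrt(2)*w^2 - 58*w + 40*sqrt(2)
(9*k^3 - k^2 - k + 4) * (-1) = -9*k^3 + k^2 + k - 4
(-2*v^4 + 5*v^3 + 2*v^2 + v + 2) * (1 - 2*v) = 4*v^5 - 12*v^4 + v^3 - 3*v + 2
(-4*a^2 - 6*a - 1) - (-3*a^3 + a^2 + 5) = 3*a^3 - 5*a^2 - 6*a - 6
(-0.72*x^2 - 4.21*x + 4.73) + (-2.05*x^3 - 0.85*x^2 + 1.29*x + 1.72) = -2.05*x^3 - 1.57*x^2 - 2.92*x + 6.45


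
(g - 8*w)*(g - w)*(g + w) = g^3 - 8*g^2*w - g*w^2 + 8*w^3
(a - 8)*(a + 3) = a^2 - 5*a - 24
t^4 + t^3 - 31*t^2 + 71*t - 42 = (t - 3)*(t - 2)*(t - 1)*(t + 7)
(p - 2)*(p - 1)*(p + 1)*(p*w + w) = p^4*w - p^3*w - 3*p^2*w + p*w + 2*w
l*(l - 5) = l^2 - 5*l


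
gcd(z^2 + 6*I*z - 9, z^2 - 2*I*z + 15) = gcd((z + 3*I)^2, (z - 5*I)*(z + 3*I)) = z + 3*I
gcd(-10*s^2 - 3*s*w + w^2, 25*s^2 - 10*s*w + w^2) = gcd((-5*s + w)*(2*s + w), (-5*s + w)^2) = 5*s - w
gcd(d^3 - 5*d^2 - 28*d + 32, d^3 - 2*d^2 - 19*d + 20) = d^2 + 3*d - 4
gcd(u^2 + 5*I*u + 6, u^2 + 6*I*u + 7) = u - I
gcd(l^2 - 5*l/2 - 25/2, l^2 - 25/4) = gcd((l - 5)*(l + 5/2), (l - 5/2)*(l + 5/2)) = l + 5/2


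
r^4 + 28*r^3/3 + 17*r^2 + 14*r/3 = r*(r + 1/3)*(r + 2)*(r + 7)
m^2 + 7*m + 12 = (m + 3)*(m + 4)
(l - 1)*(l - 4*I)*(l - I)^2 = l^4 - l^3 - 6*I*l^3 - 9*l^2 + 6*I*l^2 + 9*l + 4*I*l - 4*I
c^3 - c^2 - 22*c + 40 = (c - 4)*(c - 2)*(c + 5)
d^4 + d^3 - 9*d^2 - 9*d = d*(d - 3)*(d + 1)*(d + 3)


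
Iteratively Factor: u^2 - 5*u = (u - 5)*(u)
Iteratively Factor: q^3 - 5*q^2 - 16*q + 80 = (q - 4)*(q^2 - q - 20) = (q - 4)*(q + 4)*(q - 5)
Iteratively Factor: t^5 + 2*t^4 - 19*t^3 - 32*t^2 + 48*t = (t + 4)*(t^4 - 2*t^3 - 11*t^2 + 12*t) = (t - 1)*(t + 4)*(t^3 - t^2 - 12*t) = (t - 1)*(t + 3)*(t + 4)*(t^2 - 4*t) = (t - 4)*(t - 1)*(t + 3)*(t + 4)*(t)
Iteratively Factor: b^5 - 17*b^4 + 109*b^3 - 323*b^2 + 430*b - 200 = (b - 1)*(b^4 - 16*b^3 + 93*b^2 - 230*b + 200) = (b - 5)*(b - 1)*(b^3 - 11*b^2 + 38*b - 40) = (b - 5)^2*(b - 1)*(b^2 - 6*b + 8) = (b - 5)^2*(b - 4)*(b - 1)*(b - 2)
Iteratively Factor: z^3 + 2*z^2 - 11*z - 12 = (z + 4)*(z^2 - 2*z - 3) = (z + 1)*(z + 4)*(z - 3)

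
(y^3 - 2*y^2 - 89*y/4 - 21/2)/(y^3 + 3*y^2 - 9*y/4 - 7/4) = (y - 6)/(y - 1)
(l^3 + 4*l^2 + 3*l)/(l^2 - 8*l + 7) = l*(l^2 + 4*l + 3)/(l^2 - 8*l + 7)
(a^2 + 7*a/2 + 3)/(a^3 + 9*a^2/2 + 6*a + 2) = (2*a + 3)/(2*a^2 + 5*a + 2)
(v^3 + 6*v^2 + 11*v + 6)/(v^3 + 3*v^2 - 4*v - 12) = (v + 1)/(v - 2)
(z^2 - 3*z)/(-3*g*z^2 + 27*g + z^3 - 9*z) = z/(-3*g*z - 9*g + z^2 + 3*z)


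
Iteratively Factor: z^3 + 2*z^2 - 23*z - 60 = (z + 4)*(z^2 - 2*z - 15) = (z - 5)*(z + 4)*(z + 3)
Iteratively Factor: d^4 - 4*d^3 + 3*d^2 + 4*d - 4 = (d - 2)*(d^3 - 2*d^2 - d + 2) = (d - 2)*(d + 1)*(d^2 - 3*d + 2) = (d - 2)*(d - 1)*(d + 1)*(d - 2)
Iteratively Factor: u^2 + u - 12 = (u + 4)*(u - 3)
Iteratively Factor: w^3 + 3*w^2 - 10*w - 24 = (w + 4)*(w^2 - w - 6) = (w + 2)*(w + 4)*(w - 3)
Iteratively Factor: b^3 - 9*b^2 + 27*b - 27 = (b - 3)*(b^2 - 6*b + 9) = (b - 3)^2*(b - 3)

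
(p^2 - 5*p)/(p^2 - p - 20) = p/(p + 4)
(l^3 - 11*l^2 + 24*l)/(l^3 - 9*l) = (l - 8)/(l + 3)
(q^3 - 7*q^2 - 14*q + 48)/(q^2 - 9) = (q^2 - 10*q + 16)/(q - 3)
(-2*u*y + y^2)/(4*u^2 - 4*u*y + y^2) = y/(-2*u + y)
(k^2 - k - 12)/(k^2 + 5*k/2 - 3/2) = 2*(k - 4)/(2*k - 1)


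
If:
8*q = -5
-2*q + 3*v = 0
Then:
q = -5/8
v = -5/12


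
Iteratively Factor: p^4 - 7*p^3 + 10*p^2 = (p - 5)*(p^3 - 2*p^2) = (p - 5)*(p - 2)*(p^2) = p*(p - 5)*(p - 2)*(p)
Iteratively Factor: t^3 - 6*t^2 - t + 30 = (t - 3)*(t^2 - 3*t - 10) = (t - 5)*(t - 3)*(t + 2)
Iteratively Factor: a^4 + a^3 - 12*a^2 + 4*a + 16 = (a + 1)*(a^3 - 12*a + 16) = (a - 2)*(a + 1)*(a^2 + 2*a - 8) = (a - 2)^2*(a + 1)*(a + 4)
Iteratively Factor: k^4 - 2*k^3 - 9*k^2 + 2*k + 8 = (k + 1)*(k^3 - 3*k^2 - 6*k + 8) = (k - 4)*(k + 1)*(k^2 + k - 2) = (k - 4)*(k + 1)*(k + 2)*(k - 1)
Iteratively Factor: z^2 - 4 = (z + 2)*(z - 2)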